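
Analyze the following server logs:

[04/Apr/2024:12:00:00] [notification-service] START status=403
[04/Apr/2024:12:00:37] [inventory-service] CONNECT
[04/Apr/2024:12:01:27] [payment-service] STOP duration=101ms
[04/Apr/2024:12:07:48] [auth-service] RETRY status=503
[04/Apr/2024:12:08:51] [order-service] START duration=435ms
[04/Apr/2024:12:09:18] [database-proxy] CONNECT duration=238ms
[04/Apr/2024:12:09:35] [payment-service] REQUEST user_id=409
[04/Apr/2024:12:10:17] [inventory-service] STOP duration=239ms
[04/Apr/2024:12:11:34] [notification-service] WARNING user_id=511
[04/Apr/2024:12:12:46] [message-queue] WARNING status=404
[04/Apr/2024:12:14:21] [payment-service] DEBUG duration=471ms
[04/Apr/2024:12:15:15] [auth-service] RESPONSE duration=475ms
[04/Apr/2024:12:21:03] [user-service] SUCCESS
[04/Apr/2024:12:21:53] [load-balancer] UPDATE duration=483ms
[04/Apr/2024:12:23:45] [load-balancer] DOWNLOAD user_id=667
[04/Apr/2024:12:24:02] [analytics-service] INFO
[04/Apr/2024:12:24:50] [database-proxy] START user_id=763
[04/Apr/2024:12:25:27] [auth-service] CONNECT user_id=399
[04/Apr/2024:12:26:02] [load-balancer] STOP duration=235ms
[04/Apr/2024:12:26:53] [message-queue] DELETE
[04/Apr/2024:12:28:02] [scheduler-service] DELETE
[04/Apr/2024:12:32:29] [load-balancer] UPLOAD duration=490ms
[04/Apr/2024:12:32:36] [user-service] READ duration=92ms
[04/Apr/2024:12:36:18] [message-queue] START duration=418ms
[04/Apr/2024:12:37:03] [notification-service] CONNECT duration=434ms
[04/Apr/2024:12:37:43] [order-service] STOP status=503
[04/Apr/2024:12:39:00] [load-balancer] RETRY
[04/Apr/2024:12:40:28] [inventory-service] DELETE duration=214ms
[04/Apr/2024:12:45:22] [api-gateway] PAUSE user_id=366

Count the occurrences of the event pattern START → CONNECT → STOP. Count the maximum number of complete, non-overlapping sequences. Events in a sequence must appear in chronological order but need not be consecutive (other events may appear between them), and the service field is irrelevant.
4

To count sequences:

1. Look for pattern: START → CONNECT → STOP
2. Greedily scan the log in chronological order, matching each sequence element in turn (ignoring service)
3. Each time the full pattern completes, increment the count and restart matching from the next event
4. Complete non-overlapping sequences found: 4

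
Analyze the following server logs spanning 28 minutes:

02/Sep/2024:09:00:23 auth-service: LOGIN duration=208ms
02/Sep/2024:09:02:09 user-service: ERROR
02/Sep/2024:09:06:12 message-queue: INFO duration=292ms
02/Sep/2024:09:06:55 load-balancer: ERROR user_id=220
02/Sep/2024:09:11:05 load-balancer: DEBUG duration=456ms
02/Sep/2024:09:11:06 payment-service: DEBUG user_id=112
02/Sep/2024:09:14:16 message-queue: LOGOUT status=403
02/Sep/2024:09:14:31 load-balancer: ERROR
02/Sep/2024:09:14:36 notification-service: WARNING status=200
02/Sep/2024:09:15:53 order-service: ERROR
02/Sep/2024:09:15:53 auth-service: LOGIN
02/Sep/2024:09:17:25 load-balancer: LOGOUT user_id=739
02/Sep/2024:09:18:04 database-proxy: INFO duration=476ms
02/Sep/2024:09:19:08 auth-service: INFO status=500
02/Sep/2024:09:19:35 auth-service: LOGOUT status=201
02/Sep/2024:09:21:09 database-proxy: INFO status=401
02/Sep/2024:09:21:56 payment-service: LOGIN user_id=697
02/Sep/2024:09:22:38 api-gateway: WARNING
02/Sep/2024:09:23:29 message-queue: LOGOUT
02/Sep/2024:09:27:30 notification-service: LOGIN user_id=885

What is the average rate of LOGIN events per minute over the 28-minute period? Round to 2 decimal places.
0.14

To calculate the rate:

1. Count total LOGIN events: 4
2. Total time period: 28 minutes
3. Rate = 4 / 28 = 0.14 events per minute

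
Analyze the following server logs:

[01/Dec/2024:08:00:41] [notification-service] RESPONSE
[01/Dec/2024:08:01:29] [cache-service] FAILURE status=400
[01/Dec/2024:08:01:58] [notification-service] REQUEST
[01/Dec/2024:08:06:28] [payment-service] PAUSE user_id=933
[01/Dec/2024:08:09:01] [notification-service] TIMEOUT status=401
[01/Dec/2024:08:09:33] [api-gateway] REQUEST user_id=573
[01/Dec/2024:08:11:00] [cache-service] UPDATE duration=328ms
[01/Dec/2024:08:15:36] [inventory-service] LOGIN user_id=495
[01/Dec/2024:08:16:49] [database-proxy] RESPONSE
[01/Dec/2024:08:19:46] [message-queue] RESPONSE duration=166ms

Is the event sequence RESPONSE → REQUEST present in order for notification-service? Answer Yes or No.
Yes

To verify sequence order:

1. Find all events in sequence RESPONSE → REQUEST for notification-service
2. Extract their timestamps
3. Check if timestamps are in ascending order
4. Result: Yes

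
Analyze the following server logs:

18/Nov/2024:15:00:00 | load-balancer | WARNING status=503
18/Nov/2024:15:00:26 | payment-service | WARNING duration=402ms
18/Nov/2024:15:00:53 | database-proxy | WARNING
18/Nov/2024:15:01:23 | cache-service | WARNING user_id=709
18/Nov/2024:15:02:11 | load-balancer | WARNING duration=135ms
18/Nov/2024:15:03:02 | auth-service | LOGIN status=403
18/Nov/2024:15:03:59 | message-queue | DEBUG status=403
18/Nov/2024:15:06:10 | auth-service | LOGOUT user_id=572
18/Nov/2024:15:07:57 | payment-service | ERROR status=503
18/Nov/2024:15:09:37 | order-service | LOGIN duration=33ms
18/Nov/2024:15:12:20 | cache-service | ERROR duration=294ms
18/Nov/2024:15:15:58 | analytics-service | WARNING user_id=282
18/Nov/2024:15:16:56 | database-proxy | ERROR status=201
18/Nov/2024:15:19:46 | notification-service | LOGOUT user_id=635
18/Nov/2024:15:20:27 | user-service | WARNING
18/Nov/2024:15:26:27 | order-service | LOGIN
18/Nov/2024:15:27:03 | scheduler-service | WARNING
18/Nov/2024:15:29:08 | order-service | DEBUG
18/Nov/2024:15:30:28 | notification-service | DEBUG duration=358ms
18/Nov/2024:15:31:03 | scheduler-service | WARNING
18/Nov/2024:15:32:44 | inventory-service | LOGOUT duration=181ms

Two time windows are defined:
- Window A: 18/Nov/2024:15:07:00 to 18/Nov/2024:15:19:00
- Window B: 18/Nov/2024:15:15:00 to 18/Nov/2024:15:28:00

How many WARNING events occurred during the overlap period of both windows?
1

To find overlap events:

1. Window A: 18/Nov/2024:15:07:00 to 18/Nov/2024:15:19:00
2. Window B: 18/Nov/2024:15:15:00 to 18/Nov/2024:15:28:00
3. Overlap period: 18/Nov/2024:15:15:00 to 18/Nov/2024:15:19:00
4. Count WARNING events in overlap: 1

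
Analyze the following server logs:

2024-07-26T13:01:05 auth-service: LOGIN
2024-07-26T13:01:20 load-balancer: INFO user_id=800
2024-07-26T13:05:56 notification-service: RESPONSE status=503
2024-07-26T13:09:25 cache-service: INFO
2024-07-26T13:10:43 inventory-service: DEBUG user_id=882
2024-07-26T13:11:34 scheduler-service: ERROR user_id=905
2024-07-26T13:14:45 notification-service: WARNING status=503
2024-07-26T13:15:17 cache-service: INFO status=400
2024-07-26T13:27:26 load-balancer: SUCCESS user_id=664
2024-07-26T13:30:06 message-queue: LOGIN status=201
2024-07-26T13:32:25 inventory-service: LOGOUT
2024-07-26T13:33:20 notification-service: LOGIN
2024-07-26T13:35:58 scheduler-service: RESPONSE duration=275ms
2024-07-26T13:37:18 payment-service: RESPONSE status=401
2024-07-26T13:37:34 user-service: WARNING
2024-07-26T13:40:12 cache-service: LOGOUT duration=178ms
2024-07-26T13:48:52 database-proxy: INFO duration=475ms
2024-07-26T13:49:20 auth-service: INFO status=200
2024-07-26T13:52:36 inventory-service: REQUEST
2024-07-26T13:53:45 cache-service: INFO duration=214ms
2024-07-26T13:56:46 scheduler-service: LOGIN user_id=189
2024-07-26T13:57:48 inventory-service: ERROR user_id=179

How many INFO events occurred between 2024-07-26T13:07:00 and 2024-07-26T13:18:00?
2

To count events in the time window:

1. Window boundaries: 2024-07-26T13:07:00 to 2024-07-26T13:18:00
2. Filter for INFO events within this window
3. Count matching events: 2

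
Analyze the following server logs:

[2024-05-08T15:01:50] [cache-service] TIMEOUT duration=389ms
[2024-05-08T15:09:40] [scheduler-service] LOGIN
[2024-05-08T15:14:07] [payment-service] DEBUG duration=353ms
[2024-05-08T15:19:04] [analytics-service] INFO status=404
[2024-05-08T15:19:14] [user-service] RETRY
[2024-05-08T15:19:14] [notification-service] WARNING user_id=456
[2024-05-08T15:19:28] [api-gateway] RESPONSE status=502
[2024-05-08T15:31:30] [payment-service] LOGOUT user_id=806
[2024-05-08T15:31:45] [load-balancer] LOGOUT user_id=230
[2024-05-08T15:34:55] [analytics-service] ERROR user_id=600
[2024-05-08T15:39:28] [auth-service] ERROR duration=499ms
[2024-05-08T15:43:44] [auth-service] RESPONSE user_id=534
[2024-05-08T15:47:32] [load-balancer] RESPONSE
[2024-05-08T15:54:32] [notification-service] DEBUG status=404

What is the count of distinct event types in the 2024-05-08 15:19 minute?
4

To count unique event types:

1. Filter events in the minute starting at 2024-05-08 15:19
2. Extract event types from matching entries
3. Count unique types: 4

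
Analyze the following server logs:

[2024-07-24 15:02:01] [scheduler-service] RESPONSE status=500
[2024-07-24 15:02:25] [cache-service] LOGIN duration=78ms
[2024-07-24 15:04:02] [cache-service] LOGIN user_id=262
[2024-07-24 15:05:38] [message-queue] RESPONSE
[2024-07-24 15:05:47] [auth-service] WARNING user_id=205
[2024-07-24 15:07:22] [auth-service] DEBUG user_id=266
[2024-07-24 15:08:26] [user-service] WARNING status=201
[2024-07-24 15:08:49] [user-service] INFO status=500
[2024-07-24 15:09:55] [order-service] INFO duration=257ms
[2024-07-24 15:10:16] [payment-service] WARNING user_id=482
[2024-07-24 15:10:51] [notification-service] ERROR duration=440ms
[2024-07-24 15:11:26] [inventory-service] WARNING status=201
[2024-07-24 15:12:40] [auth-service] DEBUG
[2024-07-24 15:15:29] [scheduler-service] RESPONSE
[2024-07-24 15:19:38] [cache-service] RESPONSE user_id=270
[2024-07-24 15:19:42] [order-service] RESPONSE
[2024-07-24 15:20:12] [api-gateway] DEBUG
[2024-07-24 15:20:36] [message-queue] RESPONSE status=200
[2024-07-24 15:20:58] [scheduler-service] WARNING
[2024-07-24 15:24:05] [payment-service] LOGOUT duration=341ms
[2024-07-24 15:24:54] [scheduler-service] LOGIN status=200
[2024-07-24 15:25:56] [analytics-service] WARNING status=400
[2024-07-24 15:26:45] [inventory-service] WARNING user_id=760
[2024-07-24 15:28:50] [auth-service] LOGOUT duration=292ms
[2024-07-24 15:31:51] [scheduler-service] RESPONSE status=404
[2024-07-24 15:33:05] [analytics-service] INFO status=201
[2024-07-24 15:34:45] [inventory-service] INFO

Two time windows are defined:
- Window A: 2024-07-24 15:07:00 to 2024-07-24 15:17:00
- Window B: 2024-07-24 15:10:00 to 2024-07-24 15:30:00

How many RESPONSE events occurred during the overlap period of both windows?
1

To find overlap events:

1. Window A: 2024-07-24 15:07:00 to 2024-07-24 15:17:00
2. Window B: 2024-07-24 15:10:00 to 2024-07-24 15:30:00
3. Overlap period: 2024-07-24 15:10:00 to 2024-07-24 15:17:00
4. Count RESPONSE events in overlap: 1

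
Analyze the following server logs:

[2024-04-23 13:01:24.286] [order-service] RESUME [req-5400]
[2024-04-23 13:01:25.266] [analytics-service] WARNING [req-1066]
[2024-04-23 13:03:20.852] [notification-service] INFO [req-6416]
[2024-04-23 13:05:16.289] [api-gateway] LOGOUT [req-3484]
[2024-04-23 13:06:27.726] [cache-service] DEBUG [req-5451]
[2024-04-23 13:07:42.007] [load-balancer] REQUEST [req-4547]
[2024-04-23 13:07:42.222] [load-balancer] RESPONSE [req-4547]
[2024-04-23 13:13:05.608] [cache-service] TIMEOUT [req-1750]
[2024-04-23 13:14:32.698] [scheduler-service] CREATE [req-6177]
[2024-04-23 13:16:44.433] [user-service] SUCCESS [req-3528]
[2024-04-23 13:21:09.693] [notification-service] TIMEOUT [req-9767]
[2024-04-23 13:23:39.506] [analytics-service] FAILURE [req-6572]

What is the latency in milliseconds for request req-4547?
215

To calculate latency:

1. Find REQUEST with id req-4547: 2024-04-23 13:07:42.007
2. Find RESPONSE with id req-4547: 2024-04-23 13:07:42.222
3. Latency: 2024-04-23 13:07:42.222 - 2024-04-23 13:07:42.007 = 215ms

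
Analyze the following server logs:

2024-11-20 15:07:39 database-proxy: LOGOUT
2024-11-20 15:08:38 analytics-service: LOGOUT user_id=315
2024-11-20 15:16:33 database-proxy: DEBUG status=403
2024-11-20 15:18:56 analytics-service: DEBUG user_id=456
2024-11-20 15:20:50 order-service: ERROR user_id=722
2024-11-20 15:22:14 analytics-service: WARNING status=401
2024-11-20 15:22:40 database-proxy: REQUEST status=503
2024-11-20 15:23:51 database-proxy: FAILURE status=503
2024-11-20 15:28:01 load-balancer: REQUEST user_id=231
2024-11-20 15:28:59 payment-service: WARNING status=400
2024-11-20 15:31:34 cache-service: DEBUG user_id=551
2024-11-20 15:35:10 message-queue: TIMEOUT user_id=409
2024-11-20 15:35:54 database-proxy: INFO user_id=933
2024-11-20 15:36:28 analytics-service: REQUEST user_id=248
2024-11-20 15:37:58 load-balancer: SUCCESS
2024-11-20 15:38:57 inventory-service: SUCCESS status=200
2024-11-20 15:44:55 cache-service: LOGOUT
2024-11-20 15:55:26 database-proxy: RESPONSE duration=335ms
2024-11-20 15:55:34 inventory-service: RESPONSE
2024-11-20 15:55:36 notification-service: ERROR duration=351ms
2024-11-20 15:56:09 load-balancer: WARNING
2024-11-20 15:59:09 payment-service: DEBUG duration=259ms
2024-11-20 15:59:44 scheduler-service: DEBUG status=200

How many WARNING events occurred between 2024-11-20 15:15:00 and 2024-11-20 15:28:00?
1

To count events in the time window:

1. Window boundaries: 2024-11-20 15:15:00 to 2024-11-20 15:28:00
2. Filter for WARNING events within this window
3. Count matching events: 1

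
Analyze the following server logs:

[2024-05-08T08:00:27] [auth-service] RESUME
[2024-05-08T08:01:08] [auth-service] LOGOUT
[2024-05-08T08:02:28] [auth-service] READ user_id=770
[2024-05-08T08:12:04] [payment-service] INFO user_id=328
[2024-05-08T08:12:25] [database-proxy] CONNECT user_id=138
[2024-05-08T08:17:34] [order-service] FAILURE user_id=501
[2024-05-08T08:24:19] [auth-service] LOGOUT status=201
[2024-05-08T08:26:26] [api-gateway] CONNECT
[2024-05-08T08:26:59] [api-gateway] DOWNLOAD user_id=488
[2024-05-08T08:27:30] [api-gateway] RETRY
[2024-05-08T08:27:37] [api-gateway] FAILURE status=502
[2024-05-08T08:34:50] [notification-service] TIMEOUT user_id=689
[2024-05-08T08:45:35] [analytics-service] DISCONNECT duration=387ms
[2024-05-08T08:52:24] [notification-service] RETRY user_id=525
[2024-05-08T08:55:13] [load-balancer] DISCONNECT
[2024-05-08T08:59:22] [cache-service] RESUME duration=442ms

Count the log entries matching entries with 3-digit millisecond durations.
2

To find matching entries:

1. Pattern to match: entries with 3-digit millisecond durations
2. Scan each log entry for the pattern
3. Count matches: 2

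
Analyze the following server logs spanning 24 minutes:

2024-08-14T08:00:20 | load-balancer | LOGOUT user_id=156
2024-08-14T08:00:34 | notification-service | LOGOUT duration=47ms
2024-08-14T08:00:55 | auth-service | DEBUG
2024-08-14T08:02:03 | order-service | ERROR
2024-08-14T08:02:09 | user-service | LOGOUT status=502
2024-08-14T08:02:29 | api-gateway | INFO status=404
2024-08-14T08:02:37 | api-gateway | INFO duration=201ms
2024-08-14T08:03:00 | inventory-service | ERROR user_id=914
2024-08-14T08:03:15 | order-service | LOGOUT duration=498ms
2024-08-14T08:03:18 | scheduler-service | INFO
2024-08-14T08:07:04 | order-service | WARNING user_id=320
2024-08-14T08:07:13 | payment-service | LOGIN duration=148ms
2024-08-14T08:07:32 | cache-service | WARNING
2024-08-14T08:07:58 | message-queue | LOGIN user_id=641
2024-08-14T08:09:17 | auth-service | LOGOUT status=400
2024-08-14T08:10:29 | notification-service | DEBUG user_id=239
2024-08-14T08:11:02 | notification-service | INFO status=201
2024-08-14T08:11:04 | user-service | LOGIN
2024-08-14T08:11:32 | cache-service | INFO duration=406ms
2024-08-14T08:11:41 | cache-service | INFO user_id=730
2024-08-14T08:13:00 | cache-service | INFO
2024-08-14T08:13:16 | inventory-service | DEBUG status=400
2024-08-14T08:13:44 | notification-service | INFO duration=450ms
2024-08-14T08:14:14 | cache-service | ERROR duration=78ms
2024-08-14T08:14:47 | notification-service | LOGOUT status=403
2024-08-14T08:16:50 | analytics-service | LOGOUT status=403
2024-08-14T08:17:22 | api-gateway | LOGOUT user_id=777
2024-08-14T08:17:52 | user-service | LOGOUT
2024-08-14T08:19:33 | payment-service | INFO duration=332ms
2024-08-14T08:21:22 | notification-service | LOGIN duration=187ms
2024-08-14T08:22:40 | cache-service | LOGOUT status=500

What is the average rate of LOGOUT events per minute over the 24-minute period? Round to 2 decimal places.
0.42

To calculate the rate:

1. Count total LOGOUT events: 10
2. Total time period: 24 minutes
3. Rate = 10 / 24 = 0.42 events per minute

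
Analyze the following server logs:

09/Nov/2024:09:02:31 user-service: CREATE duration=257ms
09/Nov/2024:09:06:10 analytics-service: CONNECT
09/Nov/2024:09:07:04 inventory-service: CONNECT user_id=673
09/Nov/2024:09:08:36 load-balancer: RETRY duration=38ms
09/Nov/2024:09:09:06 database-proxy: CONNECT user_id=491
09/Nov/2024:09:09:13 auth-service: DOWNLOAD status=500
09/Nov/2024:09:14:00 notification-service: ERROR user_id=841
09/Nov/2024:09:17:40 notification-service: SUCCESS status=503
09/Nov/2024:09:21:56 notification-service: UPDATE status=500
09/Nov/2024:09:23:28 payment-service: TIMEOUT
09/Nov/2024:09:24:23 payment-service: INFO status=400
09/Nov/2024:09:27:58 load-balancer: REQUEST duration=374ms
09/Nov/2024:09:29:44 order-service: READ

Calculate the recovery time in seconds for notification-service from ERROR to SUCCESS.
220

To calculate recovery time:

1. Find ERROR event for notification-service: 09/Nov/2024:09:14:00
2. Find next SUCCESS event for notification-service: 09/Nov/2024:09:17:40
3. Recovery time: 09/Nov/2024:09:17:40 - 09/Nov/2024:09:14:00 = 220 seconds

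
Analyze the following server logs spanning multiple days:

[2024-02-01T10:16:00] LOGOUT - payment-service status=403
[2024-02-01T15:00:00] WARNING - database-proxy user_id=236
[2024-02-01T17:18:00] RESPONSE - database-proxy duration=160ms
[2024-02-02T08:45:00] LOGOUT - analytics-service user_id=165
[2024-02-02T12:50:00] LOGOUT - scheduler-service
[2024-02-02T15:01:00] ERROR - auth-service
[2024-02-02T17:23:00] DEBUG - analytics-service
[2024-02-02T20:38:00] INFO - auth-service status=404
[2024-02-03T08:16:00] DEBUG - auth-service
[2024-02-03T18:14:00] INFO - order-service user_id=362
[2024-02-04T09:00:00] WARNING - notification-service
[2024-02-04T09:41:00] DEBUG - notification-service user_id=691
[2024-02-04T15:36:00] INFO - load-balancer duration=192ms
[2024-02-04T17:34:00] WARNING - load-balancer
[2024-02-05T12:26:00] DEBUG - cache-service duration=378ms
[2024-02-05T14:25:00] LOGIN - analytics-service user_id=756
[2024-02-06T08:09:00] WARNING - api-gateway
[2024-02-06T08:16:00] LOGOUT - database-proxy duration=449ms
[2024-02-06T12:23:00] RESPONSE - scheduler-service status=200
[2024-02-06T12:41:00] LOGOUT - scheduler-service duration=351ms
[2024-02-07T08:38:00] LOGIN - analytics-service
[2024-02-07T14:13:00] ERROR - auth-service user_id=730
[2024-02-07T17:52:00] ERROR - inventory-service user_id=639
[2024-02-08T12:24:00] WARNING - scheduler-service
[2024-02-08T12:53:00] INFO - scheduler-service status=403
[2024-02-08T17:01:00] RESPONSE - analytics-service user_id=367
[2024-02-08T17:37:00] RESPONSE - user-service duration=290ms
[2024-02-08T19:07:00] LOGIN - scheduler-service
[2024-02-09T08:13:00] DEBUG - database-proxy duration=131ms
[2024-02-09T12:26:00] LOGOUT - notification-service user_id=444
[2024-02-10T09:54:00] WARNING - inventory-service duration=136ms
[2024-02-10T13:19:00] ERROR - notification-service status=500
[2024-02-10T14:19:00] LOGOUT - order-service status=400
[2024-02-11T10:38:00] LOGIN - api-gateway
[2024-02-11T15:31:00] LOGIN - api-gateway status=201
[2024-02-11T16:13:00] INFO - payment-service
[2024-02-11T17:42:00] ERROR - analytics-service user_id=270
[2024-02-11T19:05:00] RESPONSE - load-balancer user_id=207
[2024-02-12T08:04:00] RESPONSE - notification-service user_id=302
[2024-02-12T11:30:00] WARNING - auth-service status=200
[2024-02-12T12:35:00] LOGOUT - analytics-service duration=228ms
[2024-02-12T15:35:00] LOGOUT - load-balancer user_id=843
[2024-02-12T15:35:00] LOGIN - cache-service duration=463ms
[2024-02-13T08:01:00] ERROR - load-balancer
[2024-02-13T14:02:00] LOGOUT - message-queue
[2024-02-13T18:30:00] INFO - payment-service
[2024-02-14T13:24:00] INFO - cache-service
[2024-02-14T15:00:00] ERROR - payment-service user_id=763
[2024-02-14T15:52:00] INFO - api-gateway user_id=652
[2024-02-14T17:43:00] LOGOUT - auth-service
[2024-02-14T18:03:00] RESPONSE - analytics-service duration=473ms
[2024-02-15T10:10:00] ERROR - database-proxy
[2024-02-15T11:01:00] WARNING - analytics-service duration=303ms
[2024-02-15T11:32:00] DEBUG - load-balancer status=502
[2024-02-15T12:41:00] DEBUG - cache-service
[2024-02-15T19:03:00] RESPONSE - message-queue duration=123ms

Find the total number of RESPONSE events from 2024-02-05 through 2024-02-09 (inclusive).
3

To filter by date range:

1. Date range: 2024-02-05 through 2024-02-09, both dates inclusive
2. Filter for RESPONSE events whose date falls in this range
3. Count matching events: 3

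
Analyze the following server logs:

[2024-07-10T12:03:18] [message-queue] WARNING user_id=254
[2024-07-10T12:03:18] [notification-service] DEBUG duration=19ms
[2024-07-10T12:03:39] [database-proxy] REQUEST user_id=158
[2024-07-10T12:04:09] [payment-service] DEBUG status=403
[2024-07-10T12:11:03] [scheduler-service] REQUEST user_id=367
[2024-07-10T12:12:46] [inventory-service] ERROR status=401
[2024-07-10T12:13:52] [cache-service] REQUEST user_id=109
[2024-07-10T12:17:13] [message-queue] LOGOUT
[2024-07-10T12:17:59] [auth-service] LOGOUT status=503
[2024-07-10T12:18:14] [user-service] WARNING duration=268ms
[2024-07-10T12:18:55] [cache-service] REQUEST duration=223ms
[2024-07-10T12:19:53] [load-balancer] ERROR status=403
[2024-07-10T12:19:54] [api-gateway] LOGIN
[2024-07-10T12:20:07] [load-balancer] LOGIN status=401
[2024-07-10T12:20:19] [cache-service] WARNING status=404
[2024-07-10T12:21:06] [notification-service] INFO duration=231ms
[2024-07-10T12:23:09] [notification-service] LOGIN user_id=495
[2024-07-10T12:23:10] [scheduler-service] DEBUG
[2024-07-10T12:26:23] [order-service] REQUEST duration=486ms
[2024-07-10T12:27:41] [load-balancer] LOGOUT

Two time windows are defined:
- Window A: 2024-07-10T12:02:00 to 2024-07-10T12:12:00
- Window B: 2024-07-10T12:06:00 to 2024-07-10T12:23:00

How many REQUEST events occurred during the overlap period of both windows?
1

To find overlap events:

1. Window A: 2024-07-10T12:02:00 to 2024-07-10T12:12:00
2. Window B: 2024-07-10T12:06:00 to 2024-07-10T12:23:00
3. Overlap period: 2024-07-10T12:06:00 to 2024-07-10T12:12:00
4. Count REQUEST events in overlap: 1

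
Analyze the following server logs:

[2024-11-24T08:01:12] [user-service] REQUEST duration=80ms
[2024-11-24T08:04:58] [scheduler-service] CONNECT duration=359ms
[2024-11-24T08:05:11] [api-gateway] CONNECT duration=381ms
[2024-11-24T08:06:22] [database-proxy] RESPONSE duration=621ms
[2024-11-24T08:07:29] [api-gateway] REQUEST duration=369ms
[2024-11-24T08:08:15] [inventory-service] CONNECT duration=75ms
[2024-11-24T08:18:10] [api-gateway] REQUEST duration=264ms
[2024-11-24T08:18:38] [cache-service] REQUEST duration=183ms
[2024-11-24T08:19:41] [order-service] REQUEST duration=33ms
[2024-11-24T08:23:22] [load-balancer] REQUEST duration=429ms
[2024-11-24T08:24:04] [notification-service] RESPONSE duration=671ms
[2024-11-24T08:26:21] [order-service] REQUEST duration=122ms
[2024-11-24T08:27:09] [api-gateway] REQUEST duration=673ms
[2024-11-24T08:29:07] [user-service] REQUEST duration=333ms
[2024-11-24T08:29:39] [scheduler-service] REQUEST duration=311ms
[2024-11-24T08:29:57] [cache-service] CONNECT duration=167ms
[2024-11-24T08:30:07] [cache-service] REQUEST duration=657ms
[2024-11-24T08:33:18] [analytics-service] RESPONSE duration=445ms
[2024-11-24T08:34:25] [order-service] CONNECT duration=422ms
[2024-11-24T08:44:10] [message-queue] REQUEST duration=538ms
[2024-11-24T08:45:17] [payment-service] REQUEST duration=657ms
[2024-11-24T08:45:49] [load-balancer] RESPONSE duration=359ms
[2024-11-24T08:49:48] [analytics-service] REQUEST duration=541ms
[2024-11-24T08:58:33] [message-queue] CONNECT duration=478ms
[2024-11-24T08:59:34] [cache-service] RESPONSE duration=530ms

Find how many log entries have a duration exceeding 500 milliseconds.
8

To count timeouts:

1. Threshold: 500ms
2. Extract duration from each log entry
3. Count entries where duration > 500
4. Timeout count: 8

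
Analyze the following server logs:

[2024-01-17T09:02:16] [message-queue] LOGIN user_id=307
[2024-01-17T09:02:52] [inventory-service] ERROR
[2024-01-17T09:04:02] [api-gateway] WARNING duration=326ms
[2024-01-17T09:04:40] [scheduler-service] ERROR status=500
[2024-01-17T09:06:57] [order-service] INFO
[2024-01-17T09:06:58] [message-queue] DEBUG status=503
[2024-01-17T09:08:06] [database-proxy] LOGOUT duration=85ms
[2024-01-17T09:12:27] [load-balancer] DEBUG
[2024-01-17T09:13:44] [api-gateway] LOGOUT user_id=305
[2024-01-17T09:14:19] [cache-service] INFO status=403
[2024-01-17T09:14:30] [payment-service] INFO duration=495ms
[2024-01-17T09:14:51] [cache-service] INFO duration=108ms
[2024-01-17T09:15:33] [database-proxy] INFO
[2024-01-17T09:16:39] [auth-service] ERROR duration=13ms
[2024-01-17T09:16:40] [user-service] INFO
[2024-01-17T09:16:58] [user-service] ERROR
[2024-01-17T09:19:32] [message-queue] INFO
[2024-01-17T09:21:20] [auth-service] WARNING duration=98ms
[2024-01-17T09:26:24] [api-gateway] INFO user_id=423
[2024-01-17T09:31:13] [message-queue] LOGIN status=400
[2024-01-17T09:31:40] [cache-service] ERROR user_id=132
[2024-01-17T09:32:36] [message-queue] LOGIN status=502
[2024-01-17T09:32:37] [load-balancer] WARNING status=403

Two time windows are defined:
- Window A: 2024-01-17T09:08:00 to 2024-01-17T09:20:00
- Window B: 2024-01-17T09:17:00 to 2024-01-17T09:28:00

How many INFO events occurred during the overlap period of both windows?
1

To find overlap events:

1. Window A: 2024-01-17T09:08:00 to 2024-01-17T09:20:00
2. Window B: 2024-01-17T09:17:00 to 2024-01-17T09:28:00
3. Overlap period: 2024-01-17T09:17:00 to 2024-01-17T09:20:00
4. Count INFO events in overlap: 1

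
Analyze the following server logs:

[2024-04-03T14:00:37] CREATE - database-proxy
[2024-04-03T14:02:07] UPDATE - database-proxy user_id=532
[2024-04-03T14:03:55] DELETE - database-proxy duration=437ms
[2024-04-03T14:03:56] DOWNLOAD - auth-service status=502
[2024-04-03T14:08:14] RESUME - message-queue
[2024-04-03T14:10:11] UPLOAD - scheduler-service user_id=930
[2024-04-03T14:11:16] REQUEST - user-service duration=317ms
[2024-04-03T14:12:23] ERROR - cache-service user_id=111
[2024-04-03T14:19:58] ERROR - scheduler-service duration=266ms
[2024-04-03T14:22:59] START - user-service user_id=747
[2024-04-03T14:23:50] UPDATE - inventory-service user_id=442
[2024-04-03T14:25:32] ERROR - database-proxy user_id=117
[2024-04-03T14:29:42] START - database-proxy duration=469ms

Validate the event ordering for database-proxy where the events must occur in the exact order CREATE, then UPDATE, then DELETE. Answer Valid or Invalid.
Valid

To validate ordering:

1. Required order: CREATE → UPDATE → DELETE
2. Rule: the events must occur in the exact order CREATE, then UPDATE, then DELETE
3. Check actual order of events for database-proxy
4. Result: Valid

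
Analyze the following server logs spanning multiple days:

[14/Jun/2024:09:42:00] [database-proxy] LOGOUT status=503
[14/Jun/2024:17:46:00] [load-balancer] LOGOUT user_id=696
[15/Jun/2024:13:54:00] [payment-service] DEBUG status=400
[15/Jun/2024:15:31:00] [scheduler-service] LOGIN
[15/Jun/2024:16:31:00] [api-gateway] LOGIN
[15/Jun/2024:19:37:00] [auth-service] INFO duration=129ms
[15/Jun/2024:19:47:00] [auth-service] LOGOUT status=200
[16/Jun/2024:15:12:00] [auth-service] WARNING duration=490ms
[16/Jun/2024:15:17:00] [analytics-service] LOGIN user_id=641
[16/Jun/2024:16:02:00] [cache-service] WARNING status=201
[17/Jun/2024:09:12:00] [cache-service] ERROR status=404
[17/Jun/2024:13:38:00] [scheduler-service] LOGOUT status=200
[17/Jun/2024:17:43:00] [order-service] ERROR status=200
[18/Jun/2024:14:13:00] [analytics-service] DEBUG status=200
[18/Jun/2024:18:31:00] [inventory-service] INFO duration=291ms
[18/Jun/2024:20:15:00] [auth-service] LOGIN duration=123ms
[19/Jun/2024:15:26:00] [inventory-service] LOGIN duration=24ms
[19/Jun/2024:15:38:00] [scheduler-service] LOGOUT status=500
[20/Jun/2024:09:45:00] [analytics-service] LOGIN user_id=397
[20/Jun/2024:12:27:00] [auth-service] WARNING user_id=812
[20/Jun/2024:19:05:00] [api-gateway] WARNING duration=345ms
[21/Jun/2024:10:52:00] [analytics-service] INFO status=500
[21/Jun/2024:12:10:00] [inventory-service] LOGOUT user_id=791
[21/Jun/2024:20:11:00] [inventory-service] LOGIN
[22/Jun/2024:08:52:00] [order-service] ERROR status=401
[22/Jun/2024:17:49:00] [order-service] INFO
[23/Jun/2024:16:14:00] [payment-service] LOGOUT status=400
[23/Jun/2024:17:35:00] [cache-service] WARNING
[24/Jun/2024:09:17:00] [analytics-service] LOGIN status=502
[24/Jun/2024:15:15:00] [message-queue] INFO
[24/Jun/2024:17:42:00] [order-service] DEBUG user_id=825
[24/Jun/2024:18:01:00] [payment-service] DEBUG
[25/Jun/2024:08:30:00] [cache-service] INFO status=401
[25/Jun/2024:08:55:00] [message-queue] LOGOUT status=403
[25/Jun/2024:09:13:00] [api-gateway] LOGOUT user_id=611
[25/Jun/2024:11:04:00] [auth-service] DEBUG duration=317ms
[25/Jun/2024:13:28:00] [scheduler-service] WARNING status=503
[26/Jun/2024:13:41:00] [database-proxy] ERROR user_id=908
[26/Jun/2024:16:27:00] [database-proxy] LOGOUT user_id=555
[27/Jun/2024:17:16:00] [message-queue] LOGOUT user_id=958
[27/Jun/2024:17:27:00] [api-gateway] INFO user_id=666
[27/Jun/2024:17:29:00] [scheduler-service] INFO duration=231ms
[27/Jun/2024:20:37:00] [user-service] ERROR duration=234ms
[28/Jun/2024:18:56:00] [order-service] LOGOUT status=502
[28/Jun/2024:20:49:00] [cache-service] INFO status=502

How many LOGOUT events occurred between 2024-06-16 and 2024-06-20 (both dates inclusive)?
2

To filter by date range:

1. Date range: 2024-06-16 through 2024-06-20, both dates inclusive
2. Filter for LOGOUT events whose date falls in this range
3. Count matching events: 2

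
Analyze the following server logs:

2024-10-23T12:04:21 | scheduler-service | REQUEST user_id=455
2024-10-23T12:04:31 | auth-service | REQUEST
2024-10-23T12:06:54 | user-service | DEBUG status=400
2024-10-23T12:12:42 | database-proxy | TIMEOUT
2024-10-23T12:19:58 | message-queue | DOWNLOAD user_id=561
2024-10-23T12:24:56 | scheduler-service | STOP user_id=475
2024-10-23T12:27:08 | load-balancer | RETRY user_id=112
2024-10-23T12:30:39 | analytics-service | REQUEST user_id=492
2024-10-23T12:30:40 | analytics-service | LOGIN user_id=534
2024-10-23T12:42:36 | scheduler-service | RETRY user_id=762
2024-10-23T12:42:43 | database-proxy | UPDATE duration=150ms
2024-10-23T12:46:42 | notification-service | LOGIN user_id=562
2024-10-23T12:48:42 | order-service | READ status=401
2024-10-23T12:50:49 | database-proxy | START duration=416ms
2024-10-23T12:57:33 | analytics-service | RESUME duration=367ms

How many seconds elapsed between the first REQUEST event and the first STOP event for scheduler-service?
1235

To find the time between events:

1. Locate the first REQUEST event for scheduler-service: 2024-10-23T12:04:21
2. Locate the first STOP event for scheduler-service: 2024-10-23T12:24:56
3. Calculate the difference: 2024-10-23T12:24:56 - 2024-10-23T12:04:21 = 1235 seconds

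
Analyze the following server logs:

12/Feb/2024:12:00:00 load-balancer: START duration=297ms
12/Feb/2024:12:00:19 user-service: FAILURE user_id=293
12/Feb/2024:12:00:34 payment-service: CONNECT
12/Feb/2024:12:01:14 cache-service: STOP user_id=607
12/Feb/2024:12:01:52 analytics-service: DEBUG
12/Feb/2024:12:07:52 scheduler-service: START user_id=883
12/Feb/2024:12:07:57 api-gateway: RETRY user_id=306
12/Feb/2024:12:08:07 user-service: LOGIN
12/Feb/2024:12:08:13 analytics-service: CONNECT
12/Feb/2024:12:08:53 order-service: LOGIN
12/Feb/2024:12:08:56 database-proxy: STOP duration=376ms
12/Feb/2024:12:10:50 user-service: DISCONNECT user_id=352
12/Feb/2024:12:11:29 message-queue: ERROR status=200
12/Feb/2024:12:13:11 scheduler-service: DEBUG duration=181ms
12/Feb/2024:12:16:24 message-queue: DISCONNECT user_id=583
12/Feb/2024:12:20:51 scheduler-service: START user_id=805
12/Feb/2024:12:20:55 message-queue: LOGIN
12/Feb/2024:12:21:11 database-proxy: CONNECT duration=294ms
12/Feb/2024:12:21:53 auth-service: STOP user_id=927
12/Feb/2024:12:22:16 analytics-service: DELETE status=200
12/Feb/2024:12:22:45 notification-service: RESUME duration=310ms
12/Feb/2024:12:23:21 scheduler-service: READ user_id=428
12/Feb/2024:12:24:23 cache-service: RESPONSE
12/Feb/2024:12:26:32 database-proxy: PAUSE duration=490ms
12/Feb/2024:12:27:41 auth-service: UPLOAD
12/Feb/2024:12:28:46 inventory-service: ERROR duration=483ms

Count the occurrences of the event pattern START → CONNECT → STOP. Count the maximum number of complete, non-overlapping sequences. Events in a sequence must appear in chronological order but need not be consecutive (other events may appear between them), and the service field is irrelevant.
3

To count sequences:

1. Look for pattern: START → CONNECT → STOP
2. Greedily scan the log in chronological order, matching each sequence element in turn (ignoring service)
3. Each time the full pattern completes, increment the count and restart matching from the next event
4. Complete non-overlapping sequences found: 3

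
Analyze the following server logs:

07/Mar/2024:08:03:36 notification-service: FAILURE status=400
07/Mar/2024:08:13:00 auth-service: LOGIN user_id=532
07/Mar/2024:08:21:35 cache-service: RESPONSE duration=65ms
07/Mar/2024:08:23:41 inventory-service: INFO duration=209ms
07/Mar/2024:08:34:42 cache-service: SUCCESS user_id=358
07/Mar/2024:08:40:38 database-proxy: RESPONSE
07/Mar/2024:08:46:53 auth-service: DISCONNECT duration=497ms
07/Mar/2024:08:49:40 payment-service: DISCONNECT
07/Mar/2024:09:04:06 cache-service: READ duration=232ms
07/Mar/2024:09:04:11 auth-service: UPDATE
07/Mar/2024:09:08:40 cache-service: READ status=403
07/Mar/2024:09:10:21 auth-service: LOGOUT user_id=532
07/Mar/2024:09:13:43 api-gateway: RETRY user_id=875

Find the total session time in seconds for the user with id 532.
3441

To calculate session duration:

1. Find LOGIN event for user_id=532: 07/Mar/2024:08:13:00
2. Find LOGOUT event for user_id=532: 07/Mar/2024:09:10:21
3. Session duration: 07/Mar/2024:09:10:21 - 07/Mar/2024:08:13:00 = 3441 seconds (57 minutes)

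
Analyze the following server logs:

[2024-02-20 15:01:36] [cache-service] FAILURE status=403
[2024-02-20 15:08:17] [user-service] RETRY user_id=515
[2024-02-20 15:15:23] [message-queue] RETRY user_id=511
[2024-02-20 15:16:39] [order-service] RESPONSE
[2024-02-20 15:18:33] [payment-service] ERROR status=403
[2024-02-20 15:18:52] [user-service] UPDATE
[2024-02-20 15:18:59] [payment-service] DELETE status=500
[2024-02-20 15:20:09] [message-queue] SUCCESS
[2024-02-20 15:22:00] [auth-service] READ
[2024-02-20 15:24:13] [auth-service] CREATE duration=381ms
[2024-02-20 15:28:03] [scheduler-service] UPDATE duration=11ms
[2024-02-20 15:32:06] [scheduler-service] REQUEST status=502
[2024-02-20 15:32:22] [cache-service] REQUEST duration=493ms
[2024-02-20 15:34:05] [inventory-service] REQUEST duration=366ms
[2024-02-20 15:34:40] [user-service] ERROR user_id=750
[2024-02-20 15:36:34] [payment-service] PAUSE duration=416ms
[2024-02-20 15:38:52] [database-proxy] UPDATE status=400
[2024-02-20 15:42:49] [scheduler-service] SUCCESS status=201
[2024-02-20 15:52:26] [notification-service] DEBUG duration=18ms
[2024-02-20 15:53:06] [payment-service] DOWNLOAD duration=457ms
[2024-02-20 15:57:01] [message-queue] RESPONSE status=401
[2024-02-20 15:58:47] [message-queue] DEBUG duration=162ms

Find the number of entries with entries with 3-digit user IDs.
3

To find matching entries:

1. Pattern to match: entries with 3-digit user IDs
2. Scan each log entry for the pattern
3. Count matches: 3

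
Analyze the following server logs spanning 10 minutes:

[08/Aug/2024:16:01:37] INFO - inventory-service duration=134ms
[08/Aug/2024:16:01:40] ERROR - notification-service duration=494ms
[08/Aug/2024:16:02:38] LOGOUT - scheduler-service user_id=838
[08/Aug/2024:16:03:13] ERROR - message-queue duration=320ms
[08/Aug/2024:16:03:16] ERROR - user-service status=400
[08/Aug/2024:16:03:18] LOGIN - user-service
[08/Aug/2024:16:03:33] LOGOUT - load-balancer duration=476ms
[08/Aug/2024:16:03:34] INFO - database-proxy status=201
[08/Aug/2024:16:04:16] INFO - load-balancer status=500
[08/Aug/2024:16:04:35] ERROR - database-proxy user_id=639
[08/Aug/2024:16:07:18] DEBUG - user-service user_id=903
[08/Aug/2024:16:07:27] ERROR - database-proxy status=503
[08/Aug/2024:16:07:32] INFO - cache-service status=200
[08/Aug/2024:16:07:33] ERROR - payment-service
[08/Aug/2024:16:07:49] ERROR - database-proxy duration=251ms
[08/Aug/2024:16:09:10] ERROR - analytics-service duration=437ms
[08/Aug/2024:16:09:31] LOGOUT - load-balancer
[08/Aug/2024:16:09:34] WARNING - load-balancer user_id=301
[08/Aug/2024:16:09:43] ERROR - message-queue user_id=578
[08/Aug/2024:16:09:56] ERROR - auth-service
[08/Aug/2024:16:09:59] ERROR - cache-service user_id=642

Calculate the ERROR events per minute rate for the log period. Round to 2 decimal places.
1.1

To calculate the rate:

1. Count total ERROR events: 11
2. Total time period: 10 minutes
3. Rate = 11 / 10 = 1.1 events per minute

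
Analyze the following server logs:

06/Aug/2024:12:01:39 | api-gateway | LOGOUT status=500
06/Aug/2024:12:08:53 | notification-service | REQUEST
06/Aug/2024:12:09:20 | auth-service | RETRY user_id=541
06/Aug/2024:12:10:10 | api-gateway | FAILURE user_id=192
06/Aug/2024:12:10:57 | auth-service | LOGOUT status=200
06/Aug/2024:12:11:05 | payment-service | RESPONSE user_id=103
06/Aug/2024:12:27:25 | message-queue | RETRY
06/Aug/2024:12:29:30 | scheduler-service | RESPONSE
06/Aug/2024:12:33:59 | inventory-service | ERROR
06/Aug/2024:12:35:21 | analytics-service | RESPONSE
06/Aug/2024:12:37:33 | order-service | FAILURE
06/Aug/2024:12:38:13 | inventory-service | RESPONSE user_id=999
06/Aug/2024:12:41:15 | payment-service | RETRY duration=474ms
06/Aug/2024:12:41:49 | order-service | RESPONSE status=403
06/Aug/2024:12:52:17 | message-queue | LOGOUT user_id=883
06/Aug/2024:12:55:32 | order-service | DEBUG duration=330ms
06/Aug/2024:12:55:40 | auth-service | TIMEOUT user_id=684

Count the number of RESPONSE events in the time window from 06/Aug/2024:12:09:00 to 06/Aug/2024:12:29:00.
1

To count events in the time window:

1. Window boundaries: 06/Aug/2024:12:09:00 to 06/Aug/2024:12:29:00
2. Filter for RESPONSE events within this window
3. Count matching events: 1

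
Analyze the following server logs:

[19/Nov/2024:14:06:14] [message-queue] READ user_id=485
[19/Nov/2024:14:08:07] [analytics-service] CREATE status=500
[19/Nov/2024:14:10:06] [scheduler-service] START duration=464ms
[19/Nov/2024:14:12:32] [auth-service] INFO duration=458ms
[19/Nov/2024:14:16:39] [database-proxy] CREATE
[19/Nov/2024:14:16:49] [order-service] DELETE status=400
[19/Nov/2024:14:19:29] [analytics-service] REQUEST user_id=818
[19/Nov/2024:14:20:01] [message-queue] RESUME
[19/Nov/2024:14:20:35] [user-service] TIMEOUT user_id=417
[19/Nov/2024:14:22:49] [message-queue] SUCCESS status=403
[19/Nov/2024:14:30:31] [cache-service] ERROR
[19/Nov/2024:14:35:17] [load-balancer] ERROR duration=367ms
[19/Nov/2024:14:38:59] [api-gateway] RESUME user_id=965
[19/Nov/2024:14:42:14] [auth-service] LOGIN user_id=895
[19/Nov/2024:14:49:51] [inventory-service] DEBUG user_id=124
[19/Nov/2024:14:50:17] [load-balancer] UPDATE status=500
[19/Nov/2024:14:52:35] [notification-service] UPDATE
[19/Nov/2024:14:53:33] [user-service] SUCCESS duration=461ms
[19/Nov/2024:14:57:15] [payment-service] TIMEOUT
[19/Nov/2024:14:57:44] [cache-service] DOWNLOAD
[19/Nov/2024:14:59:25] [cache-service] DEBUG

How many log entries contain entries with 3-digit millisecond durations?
4

To find matching entries:

1. Pattern to match: entries with 3-digit millisecond durations
2. Scan each log entry for the pattern
3. Count matches: 4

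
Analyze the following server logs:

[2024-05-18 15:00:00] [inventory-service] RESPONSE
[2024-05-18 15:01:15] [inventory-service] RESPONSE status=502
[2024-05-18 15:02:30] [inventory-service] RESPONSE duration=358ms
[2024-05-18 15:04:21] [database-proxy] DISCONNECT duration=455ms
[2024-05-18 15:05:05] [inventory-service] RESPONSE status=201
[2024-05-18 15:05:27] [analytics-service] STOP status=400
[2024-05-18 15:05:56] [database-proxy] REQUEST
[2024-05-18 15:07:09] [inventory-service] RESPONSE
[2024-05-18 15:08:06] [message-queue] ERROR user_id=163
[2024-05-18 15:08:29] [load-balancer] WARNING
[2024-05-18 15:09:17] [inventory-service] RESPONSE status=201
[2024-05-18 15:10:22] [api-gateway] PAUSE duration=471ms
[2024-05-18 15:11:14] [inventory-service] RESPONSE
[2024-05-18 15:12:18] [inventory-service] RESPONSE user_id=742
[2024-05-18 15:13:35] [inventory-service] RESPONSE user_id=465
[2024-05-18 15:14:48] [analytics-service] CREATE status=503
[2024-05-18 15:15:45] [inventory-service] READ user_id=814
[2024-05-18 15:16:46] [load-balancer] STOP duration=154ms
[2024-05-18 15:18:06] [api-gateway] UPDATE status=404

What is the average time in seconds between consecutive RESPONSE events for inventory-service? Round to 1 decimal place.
101.9

To calculate average interval:

1. Find all RESPONSE events for inventory-service in order
2. Calculate time gaps between consecutive events
3. Compute mean of gaps: 815 / 8 = 101.9 seconds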